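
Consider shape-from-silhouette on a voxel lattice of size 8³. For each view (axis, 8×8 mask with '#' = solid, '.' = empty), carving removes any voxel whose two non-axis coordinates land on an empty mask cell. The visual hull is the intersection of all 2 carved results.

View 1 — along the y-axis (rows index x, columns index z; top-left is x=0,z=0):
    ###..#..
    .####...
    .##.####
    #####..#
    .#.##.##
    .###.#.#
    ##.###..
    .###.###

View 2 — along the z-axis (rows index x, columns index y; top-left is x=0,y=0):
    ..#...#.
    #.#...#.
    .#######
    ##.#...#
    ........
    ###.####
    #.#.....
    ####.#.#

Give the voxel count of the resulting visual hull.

initial block: 8^3 = 512
step 1: project along y, AND mask (41/64) → |grid| = 328
step 2: project along z, AND mask (31/64) → |grid| = 167

167 voxels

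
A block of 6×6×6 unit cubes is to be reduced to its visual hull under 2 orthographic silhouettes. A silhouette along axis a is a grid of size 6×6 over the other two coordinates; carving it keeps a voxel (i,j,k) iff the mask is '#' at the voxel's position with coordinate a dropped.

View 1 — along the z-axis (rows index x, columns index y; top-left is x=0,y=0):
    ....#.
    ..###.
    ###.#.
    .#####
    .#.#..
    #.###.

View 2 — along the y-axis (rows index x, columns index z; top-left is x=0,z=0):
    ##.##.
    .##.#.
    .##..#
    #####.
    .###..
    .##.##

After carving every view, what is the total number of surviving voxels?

|visual hull| = 72

start: 6×6×6 = 216 voxels
[1] z-view keeps 19 columns → grid now 114
[2] y-view keeps 22 columns → grid now 72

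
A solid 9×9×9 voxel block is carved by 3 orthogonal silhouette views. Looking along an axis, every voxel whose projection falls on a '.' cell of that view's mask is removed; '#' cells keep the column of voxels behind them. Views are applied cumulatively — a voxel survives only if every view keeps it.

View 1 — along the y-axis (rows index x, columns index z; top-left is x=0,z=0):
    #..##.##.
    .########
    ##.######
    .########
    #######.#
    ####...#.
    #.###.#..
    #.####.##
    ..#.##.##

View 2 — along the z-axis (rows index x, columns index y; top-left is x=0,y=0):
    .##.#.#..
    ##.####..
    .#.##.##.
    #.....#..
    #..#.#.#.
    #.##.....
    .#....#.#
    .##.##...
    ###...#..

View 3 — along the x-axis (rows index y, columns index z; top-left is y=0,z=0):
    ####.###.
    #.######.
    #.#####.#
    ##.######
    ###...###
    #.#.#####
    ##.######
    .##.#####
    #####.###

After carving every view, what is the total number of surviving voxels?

before carving: 729 voxels (9×9×9)
  1. axis=1 (XZ plane), |mask|=59  ⇒  voxels=531
  2. axis=2 (XY plane), |mask|=35  ⇒  voxels=234
  3. axis=0 (YZ plane), |mask|=65  ⇒  voxels=188

|visual hull| = 188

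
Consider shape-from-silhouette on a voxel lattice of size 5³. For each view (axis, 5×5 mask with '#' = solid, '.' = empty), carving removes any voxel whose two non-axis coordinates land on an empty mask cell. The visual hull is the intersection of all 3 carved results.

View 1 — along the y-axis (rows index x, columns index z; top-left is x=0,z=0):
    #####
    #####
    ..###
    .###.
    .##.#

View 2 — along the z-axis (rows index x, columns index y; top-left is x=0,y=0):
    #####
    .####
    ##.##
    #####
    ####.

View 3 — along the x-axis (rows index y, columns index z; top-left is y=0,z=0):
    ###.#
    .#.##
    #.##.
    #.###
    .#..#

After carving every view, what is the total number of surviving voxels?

|visual hull| = 53

before carving: 125 voxels (5×5×5)
V1 y: intersect with XZ mask (19 set) -- 95 left
V2 z: intersect with XY mask (22 set) -- 84 left
V3 x: intersect with YZ mask (16 set) -- 53 left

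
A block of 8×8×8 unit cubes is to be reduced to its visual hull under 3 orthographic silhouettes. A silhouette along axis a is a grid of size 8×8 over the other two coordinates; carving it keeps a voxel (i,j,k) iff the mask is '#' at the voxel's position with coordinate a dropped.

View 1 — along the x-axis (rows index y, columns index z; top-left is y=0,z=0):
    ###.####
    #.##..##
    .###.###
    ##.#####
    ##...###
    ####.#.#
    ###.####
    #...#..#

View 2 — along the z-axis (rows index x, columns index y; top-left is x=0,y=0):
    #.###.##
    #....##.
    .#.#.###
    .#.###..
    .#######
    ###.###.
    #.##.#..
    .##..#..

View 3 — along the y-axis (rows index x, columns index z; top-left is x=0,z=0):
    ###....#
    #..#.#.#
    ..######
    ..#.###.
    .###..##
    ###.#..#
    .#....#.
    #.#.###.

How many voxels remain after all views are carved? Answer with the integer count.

full grid |V| = 512
carve view 1 (along x, YZ-mask fill 46/64): 368 voxels remain
carve view 2 (along z, XY-mask fill 38/64): 224 voxels remain
carve view 3 (along y, XZ-mask fill 35/64): 122 voxels remain

|visual hull| = 122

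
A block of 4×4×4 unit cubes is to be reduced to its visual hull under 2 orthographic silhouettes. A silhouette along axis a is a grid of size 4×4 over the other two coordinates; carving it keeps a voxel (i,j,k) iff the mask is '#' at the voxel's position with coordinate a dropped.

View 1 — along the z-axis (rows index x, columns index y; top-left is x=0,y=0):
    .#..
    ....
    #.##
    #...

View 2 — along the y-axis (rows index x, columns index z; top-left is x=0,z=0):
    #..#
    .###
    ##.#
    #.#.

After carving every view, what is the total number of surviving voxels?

full grid |V| = 64
step 1: project along z, AND mask (5/16) → |grid| = 20
step 2: project along y, AND mask (10/16) → |grid| = 13

13 voxels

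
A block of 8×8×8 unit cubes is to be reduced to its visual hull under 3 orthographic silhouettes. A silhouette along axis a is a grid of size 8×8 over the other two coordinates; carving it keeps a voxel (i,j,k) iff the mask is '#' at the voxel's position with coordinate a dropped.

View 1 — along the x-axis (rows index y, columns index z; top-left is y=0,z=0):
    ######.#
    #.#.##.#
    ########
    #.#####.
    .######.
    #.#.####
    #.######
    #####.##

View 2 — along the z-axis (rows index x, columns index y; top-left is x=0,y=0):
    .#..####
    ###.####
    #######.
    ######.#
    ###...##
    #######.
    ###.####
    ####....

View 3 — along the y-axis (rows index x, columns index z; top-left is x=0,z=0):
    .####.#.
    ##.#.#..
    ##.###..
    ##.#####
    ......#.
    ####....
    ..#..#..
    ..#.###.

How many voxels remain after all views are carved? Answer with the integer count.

full grid |V| = 512
step 1: project along x, AND mask (52/64) → |grid| = 416
step 2: project along z, AND mask (49/64) → |grid| = 318
step 3: project along y, AND mask (32/64) → |grid| = 157

|visual hull| = 157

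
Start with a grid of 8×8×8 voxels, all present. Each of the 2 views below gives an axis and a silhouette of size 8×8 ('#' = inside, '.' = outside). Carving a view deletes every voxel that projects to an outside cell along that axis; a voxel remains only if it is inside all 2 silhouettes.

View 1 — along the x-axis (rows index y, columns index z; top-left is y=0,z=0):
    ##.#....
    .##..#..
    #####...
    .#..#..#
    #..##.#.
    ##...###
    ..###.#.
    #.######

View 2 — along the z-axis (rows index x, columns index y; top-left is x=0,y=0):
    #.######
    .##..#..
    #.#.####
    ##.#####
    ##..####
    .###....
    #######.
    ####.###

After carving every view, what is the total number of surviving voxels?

195 voxels

initial block: 8^3 = 512
V1 x: intersect with YZ mask (34 set) -- 272 left
V2 z: intersect with XY mask (46 set) -- 195 left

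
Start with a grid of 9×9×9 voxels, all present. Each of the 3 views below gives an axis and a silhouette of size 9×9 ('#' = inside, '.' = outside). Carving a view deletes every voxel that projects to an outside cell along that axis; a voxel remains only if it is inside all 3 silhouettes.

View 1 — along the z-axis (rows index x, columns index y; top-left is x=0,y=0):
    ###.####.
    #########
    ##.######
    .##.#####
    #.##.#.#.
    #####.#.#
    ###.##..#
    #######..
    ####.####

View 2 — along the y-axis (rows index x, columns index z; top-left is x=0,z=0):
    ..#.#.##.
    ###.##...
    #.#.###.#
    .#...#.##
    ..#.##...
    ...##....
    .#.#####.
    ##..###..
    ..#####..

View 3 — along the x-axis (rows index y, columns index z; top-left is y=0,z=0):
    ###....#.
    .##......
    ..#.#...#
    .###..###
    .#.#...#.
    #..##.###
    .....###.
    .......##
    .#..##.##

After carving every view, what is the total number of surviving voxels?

remaining voxels: 108

initial block: 9^3 = 729
  1. axis=2 (XY plane), |mask|=64  ⇒  voxels=576
  2. axis=1 (XZ plane), |mask|=40  ⇒  voxels=289
  3. axis=0 (YZ plane), |mask|=34  ⇒  voxels=108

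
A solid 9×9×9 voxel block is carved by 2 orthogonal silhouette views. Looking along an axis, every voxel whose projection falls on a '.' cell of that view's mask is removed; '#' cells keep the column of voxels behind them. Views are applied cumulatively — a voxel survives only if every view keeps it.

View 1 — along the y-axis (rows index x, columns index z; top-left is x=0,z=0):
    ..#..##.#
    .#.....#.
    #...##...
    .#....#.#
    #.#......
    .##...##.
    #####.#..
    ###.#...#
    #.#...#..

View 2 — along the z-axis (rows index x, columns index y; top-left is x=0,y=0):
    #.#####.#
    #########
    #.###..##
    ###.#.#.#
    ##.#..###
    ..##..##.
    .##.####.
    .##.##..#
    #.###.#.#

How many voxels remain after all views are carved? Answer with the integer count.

|visual hull| = 189

before carving: 729 voxels (9×9×9)
[1] y-view keeps 32 columns → grid now 288
[2] z-view keeps 55 columns → grid now 189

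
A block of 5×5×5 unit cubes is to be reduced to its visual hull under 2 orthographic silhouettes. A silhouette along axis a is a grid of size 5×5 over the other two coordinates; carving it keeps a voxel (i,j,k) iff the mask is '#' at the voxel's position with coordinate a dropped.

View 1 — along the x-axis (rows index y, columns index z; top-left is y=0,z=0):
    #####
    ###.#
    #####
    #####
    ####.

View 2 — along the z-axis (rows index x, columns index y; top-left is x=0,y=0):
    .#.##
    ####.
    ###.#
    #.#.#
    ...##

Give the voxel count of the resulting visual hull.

voxel count = 73

initial block: 5^3 = 125
  1. axis=0 (YZ plane), |mask|=23  ⇒  voxels=115
  2. axis=2 (XY plane), |mask|=16  ⇒  voxels=73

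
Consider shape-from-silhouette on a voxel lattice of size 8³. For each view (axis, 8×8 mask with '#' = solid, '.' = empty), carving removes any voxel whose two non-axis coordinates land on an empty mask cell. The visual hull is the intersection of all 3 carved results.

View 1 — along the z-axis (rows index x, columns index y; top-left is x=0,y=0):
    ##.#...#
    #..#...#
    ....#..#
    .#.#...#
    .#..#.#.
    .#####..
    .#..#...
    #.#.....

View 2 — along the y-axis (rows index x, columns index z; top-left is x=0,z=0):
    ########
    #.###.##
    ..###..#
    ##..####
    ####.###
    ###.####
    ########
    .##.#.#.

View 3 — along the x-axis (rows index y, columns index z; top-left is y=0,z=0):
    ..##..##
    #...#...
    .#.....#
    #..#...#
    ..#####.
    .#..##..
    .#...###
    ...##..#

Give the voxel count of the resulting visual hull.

start: 8×8×8 = 512 voxels
V1 z: intersect with XY mask (24 set) -- 192 left
V2 y: intersect with XZ mask (50 set) -- 156 left
V3 x: intersect with YZ mask (26 set) -- 66 left

|visual hull| = 66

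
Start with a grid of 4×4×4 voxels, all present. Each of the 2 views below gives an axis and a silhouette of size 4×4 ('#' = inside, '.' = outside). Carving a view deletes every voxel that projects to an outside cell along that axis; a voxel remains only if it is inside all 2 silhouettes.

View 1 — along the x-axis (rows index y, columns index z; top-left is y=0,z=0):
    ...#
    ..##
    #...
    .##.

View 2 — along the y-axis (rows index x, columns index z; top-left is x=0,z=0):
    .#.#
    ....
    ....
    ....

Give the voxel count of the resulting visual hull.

full grid |V| = 64
after view 1 [x-axis, 6 of 16 cells solid] → remaining = 24
after view 2 [y-axis, 2 of 16 cells solid] → remaining = 3

voxel count = 3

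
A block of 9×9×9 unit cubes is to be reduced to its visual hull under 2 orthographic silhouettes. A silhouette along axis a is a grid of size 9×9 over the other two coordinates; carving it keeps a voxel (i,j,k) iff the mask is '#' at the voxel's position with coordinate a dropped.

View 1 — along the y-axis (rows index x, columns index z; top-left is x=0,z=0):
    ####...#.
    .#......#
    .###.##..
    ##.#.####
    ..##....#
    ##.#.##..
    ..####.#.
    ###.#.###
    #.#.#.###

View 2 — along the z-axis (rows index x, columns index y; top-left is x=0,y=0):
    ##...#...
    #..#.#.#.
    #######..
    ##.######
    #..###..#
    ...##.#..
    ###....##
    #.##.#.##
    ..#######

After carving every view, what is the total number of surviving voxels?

initial block: 9^3 = 729
step 1: project along y, AND mask (45/81) → |grid| = 405
step 2: project along z, AND mask (48/81) → |grid| = 253

remaining voxels: 253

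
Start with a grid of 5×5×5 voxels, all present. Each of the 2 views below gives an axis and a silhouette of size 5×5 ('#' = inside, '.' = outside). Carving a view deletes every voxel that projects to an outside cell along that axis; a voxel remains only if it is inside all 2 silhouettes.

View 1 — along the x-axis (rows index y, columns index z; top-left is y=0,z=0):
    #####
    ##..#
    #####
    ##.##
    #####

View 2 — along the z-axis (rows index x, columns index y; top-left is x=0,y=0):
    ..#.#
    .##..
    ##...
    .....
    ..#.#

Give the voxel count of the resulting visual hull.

voxel count = 36

start: 5×5×5 = 125 voxels
  1. axis=0 (YZ plane), |mask|=22  ⇒  voxels=110
  2. axis=2 (XY plane), |mask|=8  ⇒  voxels=36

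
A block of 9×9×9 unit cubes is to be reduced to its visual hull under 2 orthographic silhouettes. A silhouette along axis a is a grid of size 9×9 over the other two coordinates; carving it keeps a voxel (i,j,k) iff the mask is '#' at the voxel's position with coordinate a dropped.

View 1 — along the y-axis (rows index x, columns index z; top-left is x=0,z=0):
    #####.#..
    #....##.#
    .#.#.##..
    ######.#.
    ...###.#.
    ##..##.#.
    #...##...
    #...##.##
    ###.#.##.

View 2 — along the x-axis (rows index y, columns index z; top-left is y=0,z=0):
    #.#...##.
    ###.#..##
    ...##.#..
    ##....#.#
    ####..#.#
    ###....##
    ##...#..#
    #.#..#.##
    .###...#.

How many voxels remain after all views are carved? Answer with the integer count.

remaining voxels: 190

start: 9×9×9 = 729 voxels
  1. axis=1 (XZ plane), |mask|=44  ⇒  voxels=396
  2. axis=0 (YZ plane), |mask|=41  ⇒  voxels=190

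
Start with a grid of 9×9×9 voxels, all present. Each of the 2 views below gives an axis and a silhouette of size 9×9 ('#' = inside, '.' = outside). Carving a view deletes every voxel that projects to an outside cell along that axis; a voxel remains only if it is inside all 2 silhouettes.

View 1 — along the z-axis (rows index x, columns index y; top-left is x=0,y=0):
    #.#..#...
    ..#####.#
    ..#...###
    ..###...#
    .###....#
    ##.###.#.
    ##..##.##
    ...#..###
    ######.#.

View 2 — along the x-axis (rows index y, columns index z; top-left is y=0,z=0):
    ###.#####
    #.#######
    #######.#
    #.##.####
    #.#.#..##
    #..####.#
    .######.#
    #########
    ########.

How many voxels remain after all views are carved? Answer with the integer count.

323 voxels

full grid |V| = 729
after view 1 [z-axis, 44 of 81 cells solid] → remaining = 396
after view 2 [x-axis, 66 of 81 cells solid] → remaining = 323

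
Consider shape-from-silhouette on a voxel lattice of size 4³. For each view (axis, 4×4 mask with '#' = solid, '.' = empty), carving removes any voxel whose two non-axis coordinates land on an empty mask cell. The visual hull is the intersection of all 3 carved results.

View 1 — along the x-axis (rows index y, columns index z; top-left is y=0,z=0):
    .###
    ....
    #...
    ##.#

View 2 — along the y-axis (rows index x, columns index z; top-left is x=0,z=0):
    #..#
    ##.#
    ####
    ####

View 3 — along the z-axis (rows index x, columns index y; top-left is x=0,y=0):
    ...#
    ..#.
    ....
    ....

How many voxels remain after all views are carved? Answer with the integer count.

3 voxels

full grid |V| = 64
after view 1 [x-axis, 7 of 16 cells solid] → remaining = 28
after view 2 [y-axis, 13 of 16 cells solid] → remaining = 24
after view 3 [z-axis, 2 of 16 cells solid] → remaining = 3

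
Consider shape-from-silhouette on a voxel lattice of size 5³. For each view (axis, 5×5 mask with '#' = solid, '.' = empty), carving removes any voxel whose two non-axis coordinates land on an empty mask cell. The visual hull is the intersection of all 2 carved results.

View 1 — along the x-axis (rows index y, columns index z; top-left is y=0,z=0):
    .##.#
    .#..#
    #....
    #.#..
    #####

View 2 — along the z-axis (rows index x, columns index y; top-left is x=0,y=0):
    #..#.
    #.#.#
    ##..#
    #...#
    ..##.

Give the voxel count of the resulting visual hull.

remaining voxels: 35

initial block: 5^3 = 125
V1 x: intersect with YZ mask (13 set) -- 65 left
V2 z: intersect with XY mask (12 set) -- 35 left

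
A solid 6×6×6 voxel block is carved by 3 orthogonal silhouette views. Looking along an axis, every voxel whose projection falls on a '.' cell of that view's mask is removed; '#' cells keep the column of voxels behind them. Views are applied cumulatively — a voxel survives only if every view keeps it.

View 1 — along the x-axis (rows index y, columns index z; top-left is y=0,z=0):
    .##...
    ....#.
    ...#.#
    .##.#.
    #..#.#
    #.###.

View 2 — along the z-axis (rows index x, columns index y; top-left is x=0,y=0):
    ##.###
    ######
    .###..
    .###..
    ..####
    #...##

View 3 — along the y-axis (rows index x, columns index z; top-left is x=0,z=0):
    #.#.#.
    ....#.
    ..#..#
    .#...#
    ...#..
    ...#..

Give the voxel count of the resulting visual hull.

full grid |V| = 216
  1. axis=0 (YZ plane), |mask|=15  ⇒  voxels=90
  2. axis=2 (XY plane), |mask|=24  ⇒  voxels=61
  3. axis=1 (XZ plane), |mask|=10  ⇒  voxels=20

|visual hull| = 20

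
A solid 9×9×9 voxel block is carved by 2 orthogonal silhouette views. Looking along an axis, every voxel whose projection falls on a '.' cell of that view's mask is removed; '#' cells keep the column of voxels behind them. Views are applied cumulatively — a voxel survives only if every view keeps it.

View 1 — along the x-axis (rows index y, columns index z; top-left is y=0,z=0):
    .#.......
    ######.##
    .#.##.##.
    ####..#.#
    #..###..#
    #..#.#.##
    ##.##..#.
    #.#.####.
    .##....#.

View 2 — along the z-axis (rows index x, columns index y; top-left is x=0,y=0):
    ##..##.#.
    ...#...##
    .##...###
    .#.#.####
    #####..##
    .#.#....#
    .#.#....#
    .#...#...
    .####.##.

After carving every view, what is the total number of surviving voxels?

|visual hull| = 216

full grid |V| = 729
carve view 1 (along x, YZ-mask fill 44/81): 396 voxels remain
carve view 2 (along z, XY-mask fill 40/81): 216 voxels remain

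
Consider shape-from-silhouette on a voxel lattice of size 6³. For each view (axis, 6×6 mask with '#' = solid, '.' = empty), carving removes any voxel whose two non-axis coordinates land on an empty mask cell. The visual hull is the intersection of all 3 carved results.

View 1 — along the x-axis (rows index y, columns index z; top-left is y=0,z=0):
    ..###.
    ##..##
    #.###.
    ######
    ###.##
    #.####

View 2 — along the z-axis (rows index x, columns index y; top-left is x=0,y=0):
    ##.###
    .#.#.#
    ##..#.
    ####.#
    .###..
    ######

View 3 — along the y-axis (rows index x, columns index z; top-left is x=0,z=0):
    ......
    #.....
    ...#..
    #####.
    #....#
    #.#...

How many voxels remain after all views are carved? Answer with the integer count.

before carving: 216 voxels (6×6×6)
step 1: project along x, AND mask (27/36) → |grid| = 162
step 2: project along z, AND mask (25/36) → |grid| = 113
step 3: project along y, AND mask (11/36) → |grid| = 38

voxel count = 38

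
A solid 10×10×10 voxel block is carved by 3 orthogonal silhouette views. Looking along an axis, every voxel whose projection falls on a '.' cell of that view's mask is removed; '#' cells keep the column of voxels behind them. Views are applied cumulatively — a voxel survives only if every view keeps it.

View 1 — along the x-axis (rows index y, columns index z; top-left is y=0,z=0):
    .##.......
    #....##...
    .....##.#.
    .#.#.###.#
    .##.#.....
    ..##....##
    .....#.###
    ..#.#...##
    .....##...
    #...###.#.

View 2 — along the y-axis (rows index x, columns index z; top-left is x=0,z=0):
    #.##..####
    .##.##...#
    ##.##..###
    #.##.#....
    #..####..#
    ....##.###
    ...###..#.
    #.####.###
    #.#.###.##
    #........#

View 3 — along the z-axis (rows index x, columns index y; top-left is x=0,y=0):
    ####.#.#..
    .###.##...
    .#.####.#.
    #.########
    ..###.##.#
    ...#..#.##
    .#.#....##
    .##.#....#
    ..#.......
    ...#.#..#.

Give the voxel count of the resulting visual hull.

start: 10×10×10 = 1000 voxels
  1. axis=0 (YZ plane), |mask|=36  ⇒  voxels=360
  2. axis=1 (XZ plane), |mask|=55  ⇒  voxels=200
  3. axis=2 (XY plane), |mask|=48  ⇒  voxels=98

voxel count = 98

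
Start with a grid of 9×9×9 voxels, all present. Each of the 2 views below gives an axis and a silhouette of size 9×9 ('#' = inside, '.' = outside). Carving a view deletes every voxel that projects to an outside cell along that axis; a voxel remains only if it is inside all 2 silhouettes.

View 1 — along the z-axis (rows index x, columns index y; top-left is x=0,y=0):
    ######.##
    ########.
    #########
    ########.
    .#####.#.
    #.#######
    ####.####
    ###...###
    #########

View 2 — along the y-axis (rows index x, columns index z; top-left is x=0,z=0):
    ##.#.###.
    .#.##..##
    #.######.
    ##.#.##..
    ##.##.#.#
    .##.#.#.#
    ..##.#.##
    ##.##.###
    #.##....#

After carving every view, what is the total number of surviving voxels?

full grid |V| = 729
step 1: project along z, AND mask (70/81) → |grid| = 630
step 2: project along y, AND mask (50/81) → |grid| = 385

|visual hull| = 385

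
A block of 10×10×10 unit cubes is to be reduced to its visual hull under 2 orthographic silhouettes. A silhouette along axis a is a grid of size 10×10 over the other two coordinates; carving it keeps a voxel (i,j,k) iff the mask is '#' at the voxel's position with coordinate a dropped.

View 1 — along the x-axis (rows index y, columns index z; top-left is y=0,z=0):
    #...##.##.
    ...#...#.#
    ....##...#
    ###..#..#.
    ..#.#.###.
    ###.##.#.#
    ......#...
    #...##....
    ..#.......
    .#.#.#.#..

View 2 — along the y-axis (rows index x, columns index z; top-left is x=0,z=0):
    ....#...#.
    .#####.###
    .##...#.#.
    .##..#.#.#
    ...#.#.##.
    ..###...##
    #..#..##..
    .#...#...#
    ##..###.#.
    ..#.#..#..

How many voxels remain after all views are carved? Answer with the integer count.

167 voxels

before carving: 1000 voxels (10×10×10)
[1] x-view keeps 37 columns → grid now 370
[2] y-view keeps 44 columns → grid now 167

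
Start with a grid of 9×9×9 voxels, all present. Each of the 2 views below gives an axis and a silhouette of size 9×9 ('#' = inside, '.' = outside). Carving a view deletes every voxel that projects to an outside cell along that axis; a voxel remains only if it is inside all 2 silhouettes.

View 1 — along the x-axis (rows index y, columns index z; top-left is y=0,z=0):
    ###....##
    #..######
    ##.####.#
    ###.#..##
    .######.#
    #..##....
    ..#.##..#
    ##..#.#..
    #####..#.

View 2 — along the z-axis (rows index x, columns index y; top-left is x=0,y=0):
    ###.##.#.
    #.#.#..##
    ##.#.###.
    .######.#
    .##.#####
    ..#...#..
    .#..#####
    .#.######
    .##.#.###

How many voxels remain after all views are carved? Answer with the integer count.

before carving: 729 voxels (9×9×9)
V1 x: intersect with YZ mask (49 set) -- 441 left
V2 z: intersect with XY mask (52 set) -- 283 left

|visual hull| = 283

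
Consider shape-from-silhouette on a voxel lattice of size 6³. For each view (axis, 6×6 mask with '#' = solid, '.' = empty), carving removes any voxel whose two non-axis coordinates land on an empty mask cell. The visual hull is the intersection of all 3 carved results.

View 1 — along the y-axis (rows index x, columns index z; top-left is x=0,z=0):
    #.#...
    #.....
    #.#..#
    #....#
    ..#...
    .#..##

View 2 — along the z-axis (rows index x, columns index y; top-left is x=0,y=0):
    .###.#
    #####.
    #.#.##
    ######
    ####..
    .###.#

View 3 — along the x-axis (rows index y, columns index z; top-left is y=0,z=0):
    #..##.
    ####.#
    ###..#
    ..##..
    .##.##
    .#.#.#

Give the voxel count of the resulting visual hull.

|visual hull| = 31

initial block: 6^3 = 216
carve view 1 (along y, XZ-mask fill 12/36): 72 voxels remain
carve view 2 (along z, XY-mask fill 27/36): 53 voxels remain
carve view 3 (along x, YZ-mask fill 21/36): 31 voxels remain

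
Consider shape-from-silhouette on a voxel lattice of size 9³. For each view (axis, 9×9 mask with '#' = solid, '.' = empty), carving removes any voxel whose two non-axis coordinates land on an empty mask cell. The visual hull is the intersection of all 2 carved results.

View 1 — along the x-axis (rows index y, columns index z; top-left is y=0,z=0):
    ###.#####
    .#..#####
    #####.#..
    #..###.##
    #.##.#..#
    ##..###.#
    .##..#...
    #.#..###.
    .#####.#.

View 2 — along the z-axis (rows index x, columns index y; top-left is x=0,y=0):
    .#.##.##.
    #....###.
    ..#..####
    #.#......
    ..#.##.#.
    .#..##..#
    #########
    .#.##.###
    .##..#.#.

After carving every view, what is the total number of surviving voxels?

remaining voxels: 237

start: 9×9×9 = 729 voxels
after view 1 [x-axis, 51 of 81 cells solid] → remaining = 459
after view 2 [z-axis, 43 of 81 cells solid] → remaining = 237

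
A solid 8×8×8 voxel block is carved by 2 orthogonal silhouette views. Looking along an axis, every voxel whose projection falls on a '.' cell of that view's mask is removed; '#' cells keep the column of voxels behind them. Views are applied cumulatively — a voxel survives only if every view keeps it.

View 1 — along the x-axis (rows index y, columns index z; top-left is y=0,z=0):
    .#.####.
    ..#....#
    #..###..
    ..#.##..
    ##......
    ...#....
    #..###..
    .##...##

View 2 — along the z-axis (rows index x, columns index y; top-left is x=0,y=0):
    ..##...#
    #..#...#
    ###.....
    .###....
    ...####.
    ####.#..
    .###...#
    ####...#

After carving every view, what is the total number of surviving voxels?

before carving: 512 voxels (8×8×8)
after view 1 [x-axis, 25 of 64 cells solid] → remaining = 200
after view 2 [z-axis, 30 of 64 cells solid] → remaining = 99

voxel count = 99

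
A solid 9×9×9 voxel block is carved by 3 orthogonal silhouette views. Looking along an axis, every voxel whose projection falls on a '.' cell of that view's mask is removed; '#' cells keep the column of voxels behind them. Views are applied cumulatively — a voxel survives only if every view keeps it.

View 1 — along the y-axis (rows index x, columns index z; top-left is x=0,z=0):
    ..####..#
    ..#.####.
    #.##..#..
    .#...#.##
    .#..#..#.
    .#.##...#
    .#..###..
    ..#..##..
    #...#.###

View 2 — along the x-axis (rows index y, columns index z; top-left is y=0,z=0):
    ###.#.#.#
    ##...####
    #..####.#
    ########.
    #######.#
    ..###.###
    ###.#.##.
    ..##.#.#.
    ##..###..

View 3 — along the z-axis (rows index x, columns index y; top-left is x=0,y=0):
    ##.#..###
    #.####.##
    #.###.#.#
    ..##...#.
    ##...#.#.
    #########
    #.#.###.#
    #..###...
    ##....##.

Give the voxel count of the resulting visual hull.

|visual hull| = 139

start: 9×9×9 = 729 voxels
carve view 1 (along y, XZ-mask fill 37/81): 333 voxels remain
carve view 2 (along x, YZ-mask fill 55/81): 229 voxels remain
carve view 3 (along z, XY-mask fill 49/81): 139 voxels remain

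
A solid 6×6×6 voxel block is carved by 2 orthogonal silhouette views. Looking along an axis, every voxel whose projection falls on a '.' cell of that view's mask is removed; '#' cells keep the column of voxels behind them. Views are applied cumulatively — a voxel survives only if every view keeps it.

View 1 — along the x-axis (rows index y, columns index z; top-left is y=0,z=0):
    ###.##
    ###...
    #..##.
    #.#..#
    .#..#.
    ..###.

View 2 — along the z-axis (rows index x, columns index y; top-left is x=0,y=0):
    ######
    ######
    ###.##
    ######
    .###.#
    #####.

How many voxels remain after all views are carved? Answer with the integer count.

before carving: 216 voxels (6×6×6)
carve view 1 (along x, YZ-mask fill 19/36): 114 voxels remain
carve view 2 (along z, XY-mask fill 32/36): 101 voxels remain

voxel count = 101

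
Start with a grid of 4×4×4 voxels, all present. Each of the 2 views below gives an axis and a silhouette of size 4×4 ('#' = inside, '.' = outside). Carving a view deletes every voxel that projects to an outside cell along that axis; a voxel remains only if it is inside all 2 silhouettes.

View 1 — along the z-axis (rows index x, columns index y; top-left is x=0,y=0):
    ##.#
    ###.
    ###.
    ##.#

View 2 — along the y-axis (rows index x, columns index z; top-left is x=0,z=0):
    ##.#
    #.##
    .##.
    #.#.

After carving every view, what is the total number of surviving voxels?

before carving: 64 voxels (4×4×4)
step 1: project along z, AND mask (12/16) → |grid| = 48
step 2: project along y, AND mask (10/16) → |grid| = 30

remaining voxels: 30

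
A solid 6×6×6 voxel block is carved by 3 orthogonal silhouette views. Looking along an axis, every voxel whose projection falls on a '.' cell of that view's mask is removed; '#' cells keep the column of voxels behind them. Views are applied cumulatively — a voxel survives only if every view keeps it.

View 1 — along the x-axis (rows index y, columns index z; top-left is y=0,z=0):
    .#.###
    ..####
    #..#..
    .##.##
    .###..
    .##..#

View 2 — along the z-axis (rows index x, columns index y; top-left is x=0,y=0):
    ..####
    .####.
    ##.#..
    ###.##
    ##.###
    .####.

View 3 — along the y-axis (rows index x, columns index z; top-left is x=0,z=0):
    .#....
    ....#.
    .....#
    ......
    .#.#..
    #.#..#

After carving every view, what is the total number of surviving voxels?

21 voxels

start: 6×6×6 = 216 voxels
after view 1 [x-axis, 20 of 36 cells solid] → remaining = 120
after view 2 [z-axis, 25 of 36 cells solid] → remaining = 84
after view 3 [y-axis, 8 of 36 cells solid] → remaining = 21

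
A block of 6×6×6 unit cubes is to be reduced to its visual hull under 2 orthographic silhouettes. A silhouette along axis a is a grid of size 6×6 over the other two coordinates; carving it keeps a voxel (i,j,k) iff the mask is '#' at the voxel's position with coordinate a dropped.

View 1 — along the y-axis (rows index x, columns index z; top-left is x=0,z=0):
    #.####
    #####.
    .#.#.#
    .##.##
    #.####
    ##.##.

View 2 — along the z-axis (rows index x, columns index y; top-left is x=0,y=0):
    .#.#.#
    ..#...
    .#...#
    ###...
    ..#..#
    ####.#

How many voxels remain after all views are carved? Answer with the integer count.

before carving: 216 voxels (6×6×6)
[1] y-view keeps 26 columns → grid now 156
[2] z-view keeps 16 columns → grid now 68

remaining voxels: 68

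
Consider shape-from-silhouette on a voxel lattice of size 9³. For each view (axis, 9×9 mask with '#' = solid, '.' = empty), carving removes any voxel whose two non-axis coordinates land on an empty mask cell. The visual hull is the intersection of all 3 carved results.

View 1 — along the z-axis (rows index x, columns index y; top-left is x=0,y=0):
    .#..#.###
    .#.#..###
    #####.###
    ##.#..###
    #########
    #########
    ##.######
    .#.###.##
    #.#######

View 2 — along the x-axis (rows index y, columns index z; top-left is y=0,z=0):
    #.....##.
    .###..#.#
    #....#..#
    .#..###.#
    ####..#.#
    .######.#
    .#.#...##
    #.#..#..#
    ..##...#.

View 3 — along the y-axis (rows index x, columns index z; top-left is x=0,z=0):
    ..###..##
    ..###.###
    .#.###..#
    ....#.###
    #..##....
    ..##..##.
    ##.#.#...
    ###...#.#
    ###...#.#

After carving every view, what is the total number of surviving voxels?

|visual hull| = 145

start: 9×9×9 = 729 voxels
  1. axis=2 (XY plane), |mask|=64  ⇒  voxels=576
  2. axis=0 (YZ plane), |mask|=40  ⇒  voxels=282
  3. axis=1 (XZ plane), |mask|=41  ⇒  voxels=145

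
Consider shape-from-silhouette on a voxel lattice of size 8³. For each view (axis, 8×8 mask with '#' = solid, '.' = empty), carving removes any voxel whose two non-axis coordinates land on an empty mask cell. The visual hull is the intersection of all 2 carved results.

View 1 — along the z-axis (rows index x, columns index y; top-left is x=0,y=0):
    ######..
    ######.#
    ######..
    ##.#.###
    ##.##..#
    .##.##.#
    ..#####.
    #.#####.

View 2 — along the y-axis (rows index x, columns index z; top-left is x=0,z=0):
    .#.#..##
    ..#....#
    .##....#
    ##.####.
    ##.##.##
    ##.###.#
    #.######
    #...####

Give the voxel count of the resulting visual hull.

full grid |V| = 512
V1 z: intersect with XY mask (46 set) -- 368 left
V2 y: intersect with XZ mask (39 set) -- 217 left

|visual hull| = 217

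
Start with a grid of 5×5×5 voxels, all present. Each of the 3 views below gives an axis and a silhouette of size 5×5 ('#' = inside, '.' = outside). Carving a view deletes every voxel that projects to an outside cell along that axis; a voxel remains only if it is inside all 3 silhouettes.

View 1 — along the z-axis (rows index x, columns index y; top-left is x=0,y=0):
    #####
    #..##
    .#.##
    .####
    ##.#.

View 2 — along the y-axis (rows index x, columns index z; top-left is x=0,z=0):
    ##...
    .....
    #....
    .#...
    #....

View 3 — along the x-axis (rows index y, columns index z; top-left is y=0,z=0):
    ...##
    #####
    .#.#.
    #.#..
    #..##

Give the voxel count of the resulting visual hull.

initial block: 5^3 = 125
after view 1 [z-axis, 18 of 25 cells solid] → remaining = 90
after view 2 [y-axis, 5 of 25 cells solid] → remaining = 20
after view 3 [x-axis, 14 of 25 cells solid] → remaining = 12

|visual hull| = 12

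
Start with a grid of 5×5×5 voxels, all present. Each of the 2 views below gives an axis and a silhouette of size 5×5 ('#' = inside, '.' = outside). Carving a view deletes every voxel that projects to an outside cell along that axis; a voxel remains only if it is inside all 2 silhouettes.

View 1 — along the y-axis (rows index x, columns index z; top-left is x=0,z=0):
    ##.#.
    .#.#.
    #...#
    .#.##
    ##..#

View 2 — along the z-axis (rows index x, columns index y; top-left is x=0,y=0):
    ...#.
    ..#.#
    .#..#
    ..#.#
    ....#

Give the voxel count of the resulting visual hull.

before carving: 125 voxels (5×5×5)
  1. axis=1 (XZ plane), |mask|=13  ⇒  voxels=65
  2. axis=2 (XY plane), |mask|=8  ⇒  voxels=20

20 voxels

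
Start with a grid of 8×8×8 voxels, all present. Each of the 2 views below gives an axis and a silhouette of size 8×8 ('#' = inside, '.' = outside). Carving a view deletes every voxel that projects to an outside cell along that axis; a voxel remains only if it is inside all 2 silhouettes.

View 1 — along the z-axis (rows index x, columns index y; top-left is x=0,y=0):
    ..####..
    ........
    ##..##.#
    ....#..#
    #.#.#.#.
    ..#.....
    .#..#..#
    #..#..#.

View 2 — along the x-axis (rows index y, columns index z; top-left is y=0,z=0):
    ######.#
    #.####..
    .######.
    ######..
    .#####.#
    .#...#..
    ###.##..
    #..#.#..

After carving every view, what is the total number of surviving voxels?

|visual hull| = 114

initial block: 8^3 = 512
carve view 1 (along z, XY-mask fill 22/64): 176 voxels remain
carve view 2 (along x, YZ-mask fill 40/64): 114 voxels remain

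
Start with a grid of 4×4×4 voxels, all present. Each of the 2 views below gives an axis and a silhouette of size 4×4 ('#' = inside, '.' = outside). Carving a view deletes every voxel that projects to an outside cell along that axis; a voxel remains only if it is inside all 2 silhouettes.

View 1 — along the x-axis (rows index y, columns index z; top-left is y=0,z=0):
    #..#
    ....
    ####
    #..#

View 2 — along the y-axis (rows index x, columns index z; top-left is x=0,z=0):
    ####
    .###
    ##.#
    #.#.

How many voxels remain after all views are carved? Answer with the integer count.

before carving: 64 voxels (4×4×4)
[1] x-view keeps 8 columns → grid now 32
[2] y-view keeps 12 columns → grid now 24

remaining voxels: 24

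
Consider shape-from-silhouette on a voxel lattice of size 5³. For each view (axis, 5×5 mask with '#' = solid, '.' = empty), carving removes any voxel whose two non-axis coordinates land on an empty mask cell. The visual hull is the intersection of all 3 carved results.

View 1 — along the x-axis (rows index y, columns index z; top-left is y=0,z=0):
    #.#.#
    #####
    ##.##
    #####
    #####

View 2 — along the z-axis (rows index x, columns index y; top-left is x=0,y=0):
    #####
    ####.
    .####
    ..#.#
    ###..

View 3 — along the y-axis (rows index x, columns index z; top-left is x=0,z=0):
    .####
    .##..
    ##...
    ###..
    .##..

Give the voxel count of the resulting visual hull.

voxel count = 40

initial block: 5^3 = 125
[1] x-view keeps 22 columns → grid now 110
[2] z-view keeps 18 columns → grid now 79
[3] y-view keeps 13 columns → grid now 40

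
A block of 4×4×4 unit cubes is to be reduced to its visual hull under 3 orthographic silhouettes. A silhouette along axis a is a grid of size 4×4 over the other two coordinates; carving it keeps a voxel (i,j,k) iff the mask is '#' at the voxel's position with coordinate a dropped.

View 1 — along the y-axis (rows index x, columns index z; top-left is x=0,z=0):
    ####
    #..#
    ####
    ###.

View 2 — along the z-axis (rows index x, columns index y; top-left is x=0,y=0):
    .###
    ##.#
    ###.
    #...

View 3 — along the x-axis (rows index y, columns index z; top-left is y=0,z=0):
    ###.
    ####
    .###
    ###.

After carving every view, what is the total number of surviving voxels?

27 voxels

start: 4×4×4 = 64 voxels
after view 1 [y-axis, 13 of 16 cells solid] → remaining = 52
after view 2 [z-axis, 10 of 16 cells solid] → remaining = 33
after view 3 [x-axis, 13 of 16 cells solid] → remaining = 27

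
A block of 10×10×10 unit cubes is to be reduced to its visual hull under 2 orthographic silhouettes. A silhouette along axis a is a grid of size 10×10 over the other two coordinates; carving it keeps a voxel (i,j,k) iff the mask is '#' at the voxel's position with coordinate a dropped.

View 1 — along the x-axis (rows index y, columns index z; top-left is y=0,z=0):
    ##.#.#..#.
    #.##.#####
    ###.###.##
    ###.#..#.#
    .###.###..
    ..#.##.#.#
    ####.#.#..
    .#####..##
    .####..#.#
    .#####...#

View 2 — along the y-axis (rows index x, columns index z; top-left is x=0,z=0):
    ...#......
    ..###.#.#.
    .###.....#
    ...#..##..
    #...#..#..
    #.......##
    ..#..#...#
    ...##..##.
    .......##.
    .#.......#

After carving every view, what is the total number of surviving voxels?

full grid |V| = 1000
  1. axis=0 (YZ plane), |mask|=63  ⇒  voxels=630
  2. axis=1 (XZ plane), |mask|=30  ⇒  voxels=188

188 voxels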